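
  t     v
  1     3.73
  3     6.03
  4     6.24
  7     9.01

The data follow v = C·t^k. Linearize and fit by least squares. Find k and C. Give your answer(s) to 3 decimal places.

Taking logs, ln v = k·ln t + ln C, so regress ln v on ln t.
Σln t = 4.4308, Σ(ln t)² = 6.9153, Σln v = 7.1425, Σln t·ln v = 8.7900.
Equations: 6.9153·k + 4.4308·ln C = 8.7900;  4.4308·k + 4·ln C = 7.1425.
Δ = 6.9153·4 − (4.4308)² = 8.0292; k = (8.7900·4 − 4.4308·7.1425)/8.0292 = 0.43752, ln C = (6.9153·7.1425 − 4.4308·8.7900)/8.0292 = 1.30098, so C = exp(1.30098) = 3.67289.

k = 0.438, C = 3.673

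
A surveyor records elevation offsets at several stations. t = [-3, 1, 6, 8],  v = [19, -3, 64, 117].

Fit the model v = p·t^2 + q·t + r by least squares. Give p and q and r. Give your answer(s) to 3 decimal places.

p = 2.037, q = -1.200, r = -3.171

With design matrix A, AᵀA = [[5474, 702, 110]; [702, 110, 12]; [110, 12, 4]] and Aᵀv = [9960, 1260, 197]ᵀ.
Solving the 3×3 system (Gaussian elimination) gives p = 87277/42842, q = -1659/1382, r = -67931/21421.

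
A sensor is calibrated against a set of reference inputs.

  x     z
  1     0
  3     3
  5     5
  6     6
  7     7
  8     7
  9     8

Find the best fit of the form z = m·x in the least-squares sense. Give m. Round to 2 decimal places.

m = 0.93

Entries of MᵀM: Σx·x = 265.
For Mᵀz: Σx·z = 247.
Normal equations: [[265]]·[m]ᵀ = [247]ᵀ.
Hence m = 247 / 265 ≈ 0.932075.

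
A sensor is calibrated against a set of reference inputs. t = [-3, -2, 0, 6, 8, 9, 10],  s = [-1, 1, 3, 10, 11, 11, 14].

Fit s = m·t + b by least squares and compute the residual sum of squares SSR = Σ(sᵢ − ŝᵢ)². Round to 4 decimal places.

SSR = 3.4505

Forming MᵀM = [[294, 28]; [28, 7]] and Mᵀs = [388, 49]ᵀ gives MᵀM·[m, b]ᵀ = Mᵀs.
det = 294·7 − 28² = 1274.
m = (388·7 − 28·49)/1274 = 96/91; b = (294·49 − 28·388)/1274 = 253/91.
Residuals: -8/13, 30/91, 20/91, 81/91, -20/91, -116/91, 61/91; SSR = 314/91.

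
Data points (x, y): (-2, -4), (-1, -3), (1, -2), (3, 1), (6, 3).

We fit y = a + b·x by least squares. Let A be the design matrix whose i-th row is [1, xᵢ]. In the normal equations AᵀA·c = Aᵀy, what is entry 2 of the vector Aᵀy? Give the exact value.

30

Entry 2 ↔ basis x, so (Aᵀy)_{2} = Σᵢ (x)·yᵢ = (-2)·(-4) + (-1)·(-3) + (1)·(-2) + (3)·(1) + (6)·(3) = 30.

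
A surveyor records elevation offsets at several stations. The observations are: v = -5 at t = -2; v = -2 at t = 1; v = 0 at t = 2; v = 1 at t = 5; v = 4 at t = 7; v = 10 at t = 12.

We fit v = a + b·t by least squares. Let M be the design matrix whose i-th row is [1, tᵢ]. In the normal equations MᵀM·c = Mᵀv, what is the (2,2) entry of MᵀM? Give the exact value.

Row 2 ↔ basis t, column 2 ↔ basis t, so (MᵀM)_{2,2} = Σᵢ (t)·(t) = (-2)·(-2) + (1)·(1) + (2)·(2) + (5)·(5) + (7)·(7) + (12)·(12) = 227.

227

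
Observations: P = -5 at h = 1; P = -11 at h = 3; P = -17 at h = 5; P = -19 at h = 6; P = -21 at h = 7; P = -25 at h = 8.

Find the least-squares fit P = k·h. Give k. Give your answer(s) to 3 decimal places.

Normal-equation sums: Σh·h = 184.
Right-hand side: Σh·P = -584.
AᵀA·[k]ᵀ = AᵀP becomes [[184]]·[k]ᵀ = [-584]ᵀ.
k = (-584)/184 = -3.17391.

k = -3.174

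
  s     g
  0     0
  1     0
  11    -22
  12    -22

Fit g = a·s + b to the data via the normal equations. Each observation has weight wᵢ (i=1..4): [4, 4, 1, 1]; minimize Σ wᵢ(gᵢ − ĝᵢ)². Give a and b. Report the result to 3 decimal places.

a = -1.975, b = 0.931

Sums needed: Σwᵢ·s·s = 269, Σwᵢ·s = 27, Σwᵢ·1 = 10.
For MᵀWg: Σwᵢ·s·g = -506, Σwᵢ·g = -44.
So MᵀWM·[a, b]ᵀ = MᵀWg: [[269, 27]; [27, 10]]·[a, b]ᵀ = [-506, -44]ᵀ.
Δ = 269·10 − 27² = 1961.
a = ((-506)·10 − 27·(-44))/1961 = -3872/1961; b = (269·(-44) − 27·(-506))/1961 = 1826/1961.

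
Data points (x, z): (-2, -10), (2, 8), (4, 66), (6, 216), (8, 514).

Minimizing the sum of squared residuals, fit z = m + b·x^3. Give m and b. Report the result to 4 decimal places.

m = -0.3188, b = 1.0045

Normal-equation sums: Σ1 = 5, Σx^3 = 792, Σx^3·x^3 = 313024.
Moment sums: Σz = 794, Σx^3·z = 314192.
Eliminating b: 313024·(row 1) − 792·(row 2) gives 937856·m = 313024·794 − 792·314192 = -299008, so m = -2336/7327.
Then b = (314192 − 792·(-2336/7327))/313024 = 29441/29308.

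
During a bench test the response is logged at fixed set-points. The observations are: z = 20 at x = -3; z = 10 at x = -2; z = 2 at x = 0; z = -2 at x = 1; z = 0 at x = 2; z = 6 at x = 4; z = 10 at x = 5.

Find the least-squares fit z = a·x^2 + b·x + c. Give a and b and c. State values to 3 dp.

a = 0.981, b = -3.001, c = 1.302

Forming AᵀA = [[995, 163, 59]; [163, 59, 7]; [59, 7, 7]] and Aᵀz = [564, -8, 46]ᵀ gives AᵀA·[a, b, c]ᵀ = Aᵀz.
Row-reducing yields a = 995/1014, b = -3043/1014, c = 220/169.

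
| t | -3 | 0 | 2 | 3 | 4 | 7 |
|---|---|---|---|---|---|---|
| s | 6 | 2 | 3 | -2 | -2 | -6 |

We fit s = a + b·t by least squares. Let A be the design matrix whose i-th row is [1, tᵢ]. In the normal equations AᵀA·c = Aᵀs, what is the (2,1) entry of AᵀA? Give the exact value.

13

Row 2 ↔ basis t, column 1 ↔ basis 1, so (AᵀA)_{2,1} = Σᵢ t = (-3)·(1) + (0)·(1) + (2)·(1) + (3)·(1) + (4)·(1) + (7)·(1) = 13.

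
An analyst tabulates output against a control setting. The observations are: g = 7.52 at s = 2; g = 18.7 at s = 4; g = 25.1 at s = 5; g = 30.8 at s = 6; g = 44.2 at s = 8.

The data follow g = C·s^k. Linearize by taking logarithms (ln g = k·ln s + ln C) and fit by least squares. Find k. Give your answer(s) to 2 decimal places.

Let Y = ln g. Fitting Y = k·ln s + ln C by least squares:
Σln s = 7.5601, Σ(ln s)² = 12.5270, Σln g = 15.3852, Σln s·ln g = 24.6650.
Equations: 12.5270·k + 7.5601·ln C = 24.6650;  7.5601·k + 5·ln C = 15.3852.
Δ = 12.5270·5 − (7.5601)² = 5.4804; k = (24.6650·5 − 7.5601·15.3852)/5.4804 = 1.27941, ln C = (12.5270·15.3852 − 7.5601·24.6650)/5.4804 = 1.14256.

k = 1.28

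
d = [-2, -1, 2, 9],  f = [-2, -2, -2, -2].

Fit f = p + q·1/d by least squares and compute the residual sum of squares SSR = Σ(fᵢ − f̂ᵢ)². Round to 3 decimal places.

With design matrix M, MᵀM = [[4, -8/9]; [-8/9, 245/162]] and Mᵀf = [-8, 16/9]ᵀ.
Δ = 4·(245/162) − (-8/9)² = 142/27.
p = ((-8)·(245/162) − (-8/9)·(16/9))/(142/27) = -2; q = (4·(16/9) − (-8/9)·(-8))/(142/27) = 0.
Residuals: 0, 0, 0, 0; SSR = 0.

SSR = 0.000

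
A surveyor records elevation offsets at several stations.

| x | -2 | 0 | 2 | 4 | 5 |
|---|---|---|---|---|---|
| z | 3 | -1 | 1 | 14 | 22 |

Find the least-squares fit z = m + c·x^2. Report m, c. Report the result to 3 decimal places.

m = -1.434, c = 0.942

The normal system MᵀM·[m, c]ᵀ = Mᵀz is [[5, 49]; [49, 913]]·[m, c]ᵀ = [39, 790]ᵀ.
Eliminating c: 913·(row 1) − 49·(row 2) gives 2164·m = 913·39 − 49·790 = -3103, so m = -3103/2164.
Then c = (790 − 49·(-3103/2164))/913 = 2039/2164.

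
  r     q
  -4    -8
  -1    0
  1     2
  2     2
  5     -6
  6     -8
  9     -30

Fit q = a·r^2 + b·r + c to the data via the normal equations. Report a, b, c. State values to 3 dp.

From the data, Σr^2·r^2 = 8756, Σr^2·r = 1014, Σr^2 = 164, Σr·r = 164, Σr = 18, Σ1 = 7.
Right-hand side: Σr^2·q = -2986, Σr·q = -310, Σq = -48.
So MᵀM·[a, b, c]ᵀ = Mᵀq: [[8756, 1014, 164]; [1014, 164, 18]; [164, 18, 7]]·[a, b, c]ᵀ = [-2986, -310, -48]ᵀ.
Solving the 3×3 system (Gaussian elimination) gives a = -190073/398321, b = 325043/398321, c = 885970/398321.

a = -0.477, b = 0.816, c = 2.224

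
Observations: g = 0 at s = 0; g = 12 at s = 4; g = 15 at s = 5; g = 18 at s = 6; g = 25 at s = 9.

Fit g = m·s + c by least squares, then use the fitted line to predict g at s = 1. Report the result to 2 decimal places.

Compute the Gram sums: Σs·s = 158, Σs = 24, Σ1 = 5.
And Σs·g = 456, Σg = 70.
So XᵀX·[m, c]ᵀ = Xᵀg: [[158, 24]; [24, 5]]·[m, c]ᵀ = [456, 70]ᵀ.
Determinant 158·5 − 24² = 214.
m = (456·5 − 24·70)/214 = 300/107; c = (158·70 − 24·456)/214 = 58/107.
At s = 1: ĝ = (300/107)·(1) + (58/107)·(1) = 358/107.

ĝ = 3.35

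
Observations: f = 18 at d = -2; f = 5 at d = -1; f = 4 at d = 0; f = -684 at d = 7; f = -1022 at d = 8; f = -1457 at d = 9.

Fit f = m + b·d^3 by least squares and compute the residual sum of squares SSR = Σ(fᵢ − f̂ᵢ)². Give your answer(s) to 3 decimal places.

The normal equations are: 6·m + 1575·b = -3136;  1575·m + 911299·b = -1820178.
det = 6·911299 − 1575² = 2987169.
m = ((-3136)·911299 − 1575·(-1820178))/2987169 = 8946686/2987169; b = (6·(-1820178) − 1575·(-3136))/2987169 = -1993956/995723.
Residuals: -3032588/2987169, 7291/2987169, 3001990/2987169, -389558/2987169, 883012/2987169, -470147/2987169; SSR = 6481418/2987169.

SSR = 2.170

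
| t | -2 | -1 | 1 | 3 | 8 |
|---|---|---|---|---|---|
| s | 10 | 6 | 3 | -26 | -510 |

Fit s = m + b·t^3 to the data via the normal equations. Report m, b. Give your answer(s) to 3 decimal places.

m = 3.033, b = -1.002

Forming MᵀM = [[5, 531]; [531, 262939]] and Mᵀs = [-517, -261905]ᵀ gives MᵀM·[m, b]ᵀ = Mᵀs.
det = 5·262939 − 531² = 1032734.
m = ((-517)·262939 − 531·(-261905))/1032734 = 1566046/516367; b = (5·(-261905) − 531·(-517))/1032734 = -517499/516367.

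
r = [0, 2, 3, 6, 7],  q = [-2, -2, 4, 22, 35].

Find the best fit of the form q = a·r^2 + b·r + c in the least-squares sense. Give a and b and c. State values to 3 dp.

a = 0.923, b = -1.289, c = -2.048

The normal system MᵀM·[a, b, c]ᵀ = Mᵀq is [[3794, 594, 98]; [594, 98, 18]; [98, 18, 5]]·[a, b, c]ᵀ = [2535, 385, 57]ᵀ.
Inverting the 3×3 Gram matrix, [a, b, c]ᵀ = [1543/1672, -2155/1672, -428/209]ᵀ.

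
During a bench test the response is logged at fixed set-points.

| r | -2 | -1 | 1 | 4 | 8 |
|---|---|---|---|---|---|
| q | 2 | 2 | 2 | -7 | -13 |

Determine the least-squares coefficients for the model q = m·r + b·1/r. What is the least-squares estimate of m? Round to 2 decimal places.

Forming AᵀA = [[86, 5]; [5, 149/64]] and Aᵀq = [-136, -35/8]ᵀ gives AᵀA·[m, b]ᵀ = Aᵀq.
Δ = 86·(149/64) − 5² = 5607/32.
m = ((-136)·(149/64) − 5·(-35/8))/(5607/32) = -1048/623; b = (86·(-35/8) − 5·(-136))/(5607/32) = 1080/623.

m = -1.68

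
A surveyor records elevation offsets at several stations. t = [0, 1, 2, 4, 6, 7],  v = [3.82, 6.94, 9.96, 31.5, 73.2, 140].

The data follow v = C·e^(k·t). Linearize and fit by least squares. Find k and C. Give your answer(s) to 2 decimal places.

Taking logs, ln v = k·t + ln C, so regress ln v on t.
Σt = 20.0000, Σ(t)² = 106.0000, Σln v = 18.2610, Σt·ln v = 80.6851.
Normal system: [[106.0000, 20.0000]; [20.0000, 6]]·[k, ln C]ᵀ = [80.6851, 18.2610]ᵀ.
Slope k = (n·Σt·ln v − Σt·Σln v)/(n·Σ(t)² − (Σt)²) = (6·80.6851 − 20.0000·18.2610)/236.0000 = 0.50378; ln C = (Σln v − k·Σt)/n = 1.36424, so C = exp(1.36424) = 3.91273.

k = 0.50, C = 3.91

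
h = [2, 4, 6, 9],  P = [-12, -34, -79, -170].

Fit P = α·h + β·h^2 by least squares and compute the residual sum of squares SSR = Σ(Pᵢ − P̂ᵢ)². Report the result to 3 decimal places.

SSR = 9.141

Compute the Gram sums: Σh·h = 137, Σh·h^2 = 1017, Σh^2·h^2 = 8129.
Right-hand side: Σh·P = -2164, Σh^2·P = -17206.
Eliminating β: 8129·(row 1) − 1017·(row 2) gives 79384·α = 8129·(-2164) − 1017·(-17206) = -92654, so α = -46327/39692.
Then β = ((-17206) − 1017·(-46327/39692))/8129 = -78217/39692.
Residuals: -35391/19846, 21813/9923, -20947/19846, 1220/9923; SSR = 181421/19846.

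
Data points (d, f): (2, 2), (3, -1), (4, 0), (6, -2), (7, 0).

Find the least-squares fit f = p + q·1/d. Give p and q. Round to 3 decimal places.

p = -2.234, q = 7.303

The normal system AᵀA·[p, q]ᵀ = Aᵀf is [[5, 39/28]; [39/28, 3329/7056]]·[p, q]ᵀ = [-1, 1/3]ᵀ.
det = 5·(3329/7056) − (39/28)² = 739/1764.
p = ((-1)·(3329/7056) − (39/28)·(1/3))/(739/1764) = -6605/2956; q = (5·(1/3) − (39/28)·(-1))/(739/1764) = 5397/739.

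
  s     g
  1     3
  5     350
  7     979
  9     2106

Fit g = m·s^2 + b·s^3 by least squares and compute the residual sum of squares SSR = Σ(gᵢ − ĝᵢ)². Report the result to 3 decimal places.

The normal equations are: 9588·m + 78982·b = 227310;  78982·m + 664716·b = 1914824.
det = 9588·664716 − 78982² = 135140684.
m = (227310·664716 − 78982·1914824)/135140684 = -35008802/33785171; b = (9588·1914824 − 78982·227310)/135140684 = 5969619/1987363.
Residuals: 34880792/33785171, 14589525/33785171, -2533526/4826453, 5794821/33785171; SSR = 52615474/33785171.

SSR = 1.557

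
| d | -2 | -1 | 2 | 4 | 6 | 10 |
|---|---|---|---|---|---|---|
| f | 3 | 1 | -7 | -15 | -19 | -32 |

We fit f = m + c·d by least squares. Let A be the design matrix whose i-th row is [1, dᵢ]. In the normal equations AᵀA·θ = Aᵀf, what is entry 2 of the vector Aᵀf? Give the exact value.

-515

Entry 2 ↔ basis d, so (Aᵀf)_{2} = Σᵢ (d)·fᵢ = (-2)·(3) + (-1)·(1) + (2)·(-7) + (4)·(-15) + (6)·(-19) + (10)·(-32) = -515.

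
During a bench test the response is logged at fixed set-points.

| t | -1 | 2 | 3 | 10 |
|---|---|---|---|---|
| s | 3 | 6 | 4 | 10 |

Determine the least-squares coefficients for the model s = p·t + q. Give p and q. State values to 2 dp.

Forming MᵀM = [[114, 14]; [14, 4]] and Mᵀs = [121, 23]ᵀ gives MᵀM·[p, q]ᵀ = Mᵀs.
Determinant 114·4 − 14² = 260.
p = (121·4 − 14·23)/260 = 81/130; q = (114·23 − 14·121)/260 = 232/65.

p = 0.62, q = 3.57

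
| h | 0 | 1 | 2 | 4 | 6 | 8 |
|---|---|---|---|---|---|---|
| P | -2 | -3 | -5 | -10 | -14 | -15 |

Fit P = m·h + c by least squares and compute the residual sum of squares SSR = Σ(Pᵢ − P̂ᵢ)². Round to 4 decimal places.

SSR = 4.9333

Setting ∂/∂m … = 0 gives: 121·m + 21·c = -257;  21·m + 6·c = -49.
(Σh·h = 121, Σh = 21, Σ1 = 6, Σh·P = -257, ΣP = -49.)
Δ = 121·6 − 21² = 285.
m = ((-257)·6 − 21·(-49))/285 = -9/5; c = (121·(-49) − 21·(-257))/285 = -28/15.
Residuals: -2/15, 2/3, 7/15, -14/15, -4/3, 19/15; SSR = 74/15.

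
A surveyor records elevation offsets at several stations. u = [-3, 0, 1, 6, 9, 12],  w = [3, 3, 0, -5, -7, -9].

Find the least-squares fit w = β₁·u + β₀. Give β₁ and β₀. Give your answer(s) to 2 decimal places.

Forming XᵀX = [[271, 25]; [25, 6]] and Xᵀw = [-210, -15]ᵀ gives XᵀX·[β₁, β₀]ᵀ = Xᵀw.
Eliminating β₀: 6·(row 1) − 25·(row 2) gives 1001·β₁ = 6·(-210) − 25·(-15) = -885, so β₁ = -885/1001.
Then β₀ = ((-15) − 25·(-885/1001))/6 = 1185/1001.

β₁ = -0.88, β₀ = 1.18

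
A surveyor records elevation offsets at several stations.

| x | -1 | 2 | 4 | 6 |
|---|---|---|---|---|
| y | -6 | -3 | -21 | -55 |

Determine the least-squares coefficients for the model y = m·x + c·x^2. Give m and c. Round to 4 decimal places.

m = 2.8726, c = -2.0130

Compute the Gram sums: Σx·x = 57, Σx·x^2 = 287, Σx^2·x^2 = 1569.
Right-hand side: Σx·y = -414, Σx^2·y = -2334.
MᵀM·[m, c]ᵀ = Mᵀy becomes [[57, 287]; [287, 1569]]·[m, c]ᵀ = [-414, -2334]ᵀ.
det = 57·1569 − 287² = 7064.
m = ((-414)·1569 − 287·(-2334))/7064 = 5073/1766; c = (57·(-2334) − 287·(-414))/7064 = -3555/1766.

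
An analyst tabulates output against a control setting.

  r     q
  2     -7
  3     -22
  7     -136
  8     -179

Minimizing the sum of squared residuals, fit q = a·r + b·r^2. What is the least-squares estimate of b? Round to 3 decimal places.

Setting ∂/∂a … = 0 gives: 126·a + 890·b = -2464;  890·a + 6594·b = -18346.
(Σr·r = 126, Σr·r^2 = 890, Σr^2·r^2 = 6594, Σr·q = -2464, Σr^2·q = -18346.)
Δ = 126·6594 − 890² = 38744.
a = ((-2464)·6594 − 890·(-18346))/38744 = 20081/9686; b = (126·(-18346) − 890·(-2464))/38744 = -29659/9686.

b = -3.062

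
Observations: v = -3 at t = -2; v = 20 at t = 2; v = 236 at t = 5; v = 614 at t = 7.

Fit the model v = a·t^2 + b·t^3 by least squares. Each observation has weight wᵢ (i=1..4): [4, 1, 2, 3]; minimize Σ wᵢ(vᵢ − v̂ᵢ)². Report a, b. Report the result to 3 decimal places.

a = 1.973, b = 1.507

Forming AᵀWA = [[8533, 56575]; [56575, 384517]] and AᵀWv = [102090, 691062]ᵀ gives AᵀWA·[a, b]ᵀ = AᵀWv.
Eliminating b: 384517·(row 1) − 56575·(row 2) gives 80352936·a = 384517·102090 − 56575·691062 = 158507880, so a = 6604495/3348039.
Then b = (691062 − 56575·(6604495/3348039))/384517 = 5045429/3348039.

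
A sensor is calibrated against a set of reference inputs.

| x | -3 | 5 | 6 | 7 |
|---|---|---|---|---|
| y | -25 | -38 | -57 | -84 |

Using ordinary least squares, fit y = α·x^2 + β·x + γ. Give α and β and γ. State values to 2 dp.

α = -2.15, β = 2.77, γ = 2.67

From the data, Σx^2·x^2 = 4403, Σx^2·x = 657, Σx^2 = 119, Σx·x = 119, Σx = 15, Σ1 = 4.
And Σx^2·y = -7343, Σx·y = -1045, Σy = -204.
Row-reducing yields α = -41867/19444, β = 53851/19444, γ = 25979/9722.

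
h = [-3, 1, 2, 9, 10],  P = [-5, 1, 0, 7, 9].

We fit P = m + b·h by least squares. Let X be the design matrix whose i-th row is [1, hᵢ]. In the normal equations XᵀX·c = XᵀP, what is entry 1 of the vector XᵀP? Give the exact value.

Entry 1 ↔ basis 1, so (XᵀP)_{1} = Σᵢ Pᵢ = (1)·(-5) + (1)·(1) + (1)·(0) + (1)·(7) + (1)·(9) = 12.

12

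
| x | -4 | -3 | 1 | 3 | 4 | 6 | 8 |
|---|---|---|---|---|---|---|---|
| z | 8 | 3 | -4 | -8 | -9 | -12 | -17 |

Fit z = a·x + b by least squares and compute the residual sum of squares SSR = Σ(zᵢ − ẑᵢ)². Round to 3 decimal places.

SSR = 6.851

From the data, Σx·x = 151, Σx = 15, Σ1 = 7.
And Σx·z = -313, Σz = -39.
Normal equations: [[151, 15]; [15, 7]]·[a, b]ᵀ = [-313, -39]ᵀ.
Δ = 151·7 − 15² = 832.
a = ((-313)·7 − 15·(-39))/832 = -803/416; b = (151·(-39) − 15·(-313))/832 = -597/416.
Residuals: 713/416, -141/104, -33/52, -161/208, 5/32, 423/416, -51/416; SSR = 1425/208.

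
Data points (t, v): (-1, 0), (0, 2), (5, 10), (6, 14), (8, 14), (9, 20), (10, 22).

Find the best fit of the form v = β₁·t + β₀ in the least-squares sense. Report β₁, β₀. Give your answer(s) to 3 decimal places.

From the data, Σt·t = 307, Σt = 37, Σ1 = 7.
For Aᵀv: Σt·v = 646, Σv = 82.
Normal equations: [[307, 37]; [37, 7]]·[β₁, β₀]ᵀ = [646, 82]ᵀ.
Eliminating β₀: 7·(row 1) − 37·(row 2) gives 780·β₁ = 7·646 − 37·82 = 1488, so β₁ = 124/65.
Then β₀ = (82 − 37·(124/65))/7 = 106/65.

β₁ = 1.908, β₀ = 1.631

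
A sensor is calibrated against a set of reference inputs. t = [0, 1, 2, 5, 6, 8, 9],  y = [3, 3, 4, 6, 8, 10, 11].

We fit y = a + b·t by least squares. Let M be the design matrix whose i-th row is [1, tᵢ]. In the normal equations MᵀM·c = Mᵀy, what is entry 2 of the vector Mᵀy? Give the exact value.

268

Entry 2 ↔ basis t, so (Mᵀy)_{2} = Σᵢ (t)·yᵢ = (0)·(3) + (1)·(3) + (2)·(4) + (5)·(6) + (6)·(8) + (8)·(10) + (9)·(11) = 268.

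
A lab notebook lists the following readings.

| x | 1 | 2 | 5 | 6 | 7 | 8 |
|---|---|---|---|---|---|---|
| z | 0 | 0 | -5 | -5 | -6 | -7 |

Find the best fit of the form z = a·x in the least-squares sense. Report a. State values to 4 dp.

The normal system MᵀM·[a]ᵀ = Mᵀz is [[179]]·[a]ᵀ = [-153]ᵀ.
a = (-153)/179 = -0.854749.

a = -0.8547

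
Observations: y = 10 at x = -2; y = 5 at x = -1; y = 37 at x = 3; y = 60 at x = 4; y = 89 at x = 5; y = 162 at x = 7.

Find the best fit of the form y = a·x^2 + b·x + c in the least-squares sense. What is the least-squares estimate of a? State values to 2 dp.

The normal equations are: 3380·a + 550·b + 104·c = 11501;  550·a + 104·b + 16·c = 1905;  104·a + 16·b + 6·c = 363.
Solving the 3×3 system (Gaussian elimination) gives a = 95995/33594, b = 86461/33594, c = 45987/11198.

a = 2.86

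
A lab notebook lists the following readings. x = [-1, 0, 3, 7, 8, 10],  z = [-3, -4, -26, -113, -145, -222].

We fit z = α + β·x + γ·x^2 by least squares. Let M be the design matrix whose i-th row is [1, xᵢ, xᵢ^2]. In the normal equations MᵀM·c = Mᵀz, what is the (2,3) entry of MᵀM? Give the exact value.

1881

Row 2 ↔ basis x, column 3 ↔ basis x^2, so (MᵀM)_{2,3} = Σᵢ (x)·(x^2) = (-1)·(1) + (0)·(0) + (3)·(9) + (7)·(49) + (8)·(64) + (10)·(100) = 1881.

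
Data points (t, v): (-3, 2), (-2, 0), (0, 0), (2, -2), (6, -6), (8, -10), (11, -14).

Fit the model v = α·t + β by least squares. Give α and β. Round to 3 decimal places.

The normal equations are: 238·α + 22·β = -280;  22·α + 7·β = -30.
(Σt·t = 238, Σt = 22, Σ1 = 7, Σt·v = -280, Σv = -30.)
det = 238·7 − 22² = 1182.
α = ((-280)·7 − 22·(-30))/1182 = -650/591; β = (238·(-30) − 22·(-280))/1182 = -490/591.

α = -1.100, β = -0.829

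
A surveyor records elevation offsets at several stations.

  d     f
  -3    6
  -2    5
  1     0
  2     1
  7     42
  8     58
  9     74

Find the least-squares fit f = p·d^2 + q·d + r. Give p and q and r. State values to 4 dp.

Normal-equation sums: Σd^2·d^2 = 13172, Σd^2·d = 1558, Σd^2 = 212, Σd·d = 212, Σd = 22, Σ1 = 7.
And Σd^2·f = 11842, Σd·f = 1398, Σf = 186.
AᵀA·[p, q, r]ᵀ = Aᵀf becomes [[13172, 1558, 212]; [1558, 212, 22]; [212, 22, 7]]·[p, q, r]ᵀ = [11842, 1398, 186]ᵀ.
Inverting the 3×3 Gram matrix, [p, q, r]ᵀ = [282859/296337, -78263/296337, -148840/98779]ᵀ.

p = 0.9545, q = -0.2641, r = -1.5068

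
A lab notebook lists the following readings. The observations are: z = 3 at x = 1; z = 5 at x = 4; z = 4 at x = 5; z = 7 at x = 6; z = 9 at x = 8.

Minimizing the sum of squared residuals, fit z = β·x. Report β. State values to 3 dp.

β = 1.106

AᵀA·[β]ᵀ = Aᵀz reads: 142·β = 157.
Hence β = 157 / 142 ≈ 1.10563.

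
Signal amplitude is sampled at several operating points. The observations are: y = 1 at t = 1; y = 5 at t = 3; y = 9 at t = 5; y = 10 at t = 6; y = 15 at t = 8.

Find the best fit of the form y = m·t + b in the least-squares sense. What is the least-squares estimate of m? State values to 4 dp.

With design matrix X, XᵀX = [[135, 23]; [23, 5]] and Xᵀy = [241, 40]ᵀ.
Δ = 135·5 − 23² = 146.
m = (241·5 − 23·40)/146 = 285/146; b = (135·40 − 23·241)/146 = -143/146.

m = 1.9521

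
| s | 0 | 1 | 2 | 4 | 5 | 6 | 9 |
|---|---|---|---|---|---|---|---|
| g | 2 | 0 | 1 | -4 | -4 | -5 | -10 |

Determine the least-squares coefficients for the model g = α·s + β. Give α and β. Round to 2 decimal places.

XᵀX·[α, β]ᵀ = Xᵀg reads: 163·α + 27·β = -154;  27·α + 7·β = -20.
(Σs·s = 163, Σs = 27, Σ1 = 7, Σs·g = -154, Σg = -20.)
Δ = 163·7 − 27² = 412.
α = ((-154)·7 − 27·(-20))/412 = -269/206; β = (163·(-20) − 27·(-154))/412 = 449/206.

α = -1.31, β = 2.18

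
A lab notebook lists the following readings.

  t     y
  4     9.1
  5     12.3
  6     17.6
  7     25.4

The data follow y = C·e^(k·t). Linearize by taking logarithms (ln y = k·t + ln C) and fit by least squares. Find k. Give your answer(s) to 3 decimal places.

k = 0.344

With ln yᵢ as the transformed response and tᵢ as the regressor:
Σt = 22.0000, Σ(t)² = 126.0000, Σln y = 10.8205, Σt·ln y = 61.2317.
Equations: 126.0000·k + 22.0000·ln C = 61.2317;  22.0000·k + 4·ln C = 10.8205.
Solving (det = 20.0000): k = 0.34377, ln C = 0.81438.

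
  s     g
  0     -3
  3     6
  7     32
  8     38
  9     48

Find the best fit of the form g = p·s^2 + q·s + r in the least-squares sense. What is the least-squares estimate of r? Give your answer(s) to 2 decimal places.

r = -3.17

The normal equations are: 13139·p + 1611·q + 203·r = 7942;  1611·p + 203·q + 27·r = 978;  203·p + 27·q + 5·r = 121.
(Σs^2·s^2 = 13139, Σs^2·s = 1611, Σs^2 = 203, Σs·s = 203, Σs = 27, Σ1 = 5, Σs^2·g = 7942, Σs·g = 978, Σg = 121.)
Inverting the 3×3 Gram matrix, [p, q, r]ᵀ = [9/22, 285/143, -907/286]ᵀ.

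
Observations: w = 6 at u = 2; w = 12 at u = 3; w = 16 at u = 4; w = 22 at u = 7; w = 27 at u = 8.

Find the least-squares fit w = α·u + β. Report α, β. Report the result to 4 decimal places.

With design matrix A, AᵀA = [[142, 24]; [24, 5]] and Aᵀw = [482, 83]ᵀ.
Eliminating β: 5·(row 1) − 24·(row 2) gives 134·α = 5·482 − 24·83 = 418, so α = 209/67.
Then β = (83 − 24·(209/67))/5 = 109/67.

α = 3.1194, β = 1.6269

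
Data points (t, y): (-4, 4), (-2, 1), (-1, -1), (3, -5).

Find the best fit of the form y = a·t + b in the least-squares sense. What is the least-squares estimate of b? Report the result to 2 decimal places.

b = -1.52

Compute the Gram sums: Σt·t = 30, Σt = -4, Σ1 = 4.
Right-hand side: Σt·y = -32, Σy = -1.
AᵀA·[a, b]ᵀ = Aᵀy becomes [[30, -4]; [-4, 4]]·[a, b]ᵀ = [-32, -1]ᵀ.
det = 30·4 − (-4)² = 104.
a = ((-32)·4 − (-4)·(-1))/104 = -33/26; b = (30·(-1) − (-4)·(-32))/104 = -79/52.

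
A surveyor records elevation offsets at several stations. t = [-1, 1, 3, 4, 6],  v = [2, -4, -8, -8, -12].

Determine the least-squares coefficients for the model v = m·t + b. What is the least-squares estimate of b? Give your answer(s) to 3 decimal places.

b = -1.014

From the data, Σt·t = 63, Σt = 13, Σ1 = 5.
And Σt·v = -134, Σv = -30.
Normal equations: [[63, 13]; [13, 5]]·[m, b]ᵀ = [-134, -30]ᵀ.
Determinant 63·5 − 13² = 146.
m = ((-134)·5 − 13·(-30))/146 = -140/73; b = (63·(-30) − 13·(-134))/146 = -74/73.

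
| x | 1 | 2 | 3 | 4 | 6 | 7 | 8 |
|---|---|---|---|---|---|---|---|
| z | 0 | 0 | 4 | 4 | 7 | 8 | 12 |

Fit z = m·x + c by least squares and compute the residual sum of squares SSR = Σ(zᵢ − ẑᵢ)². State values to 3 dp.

Normal-equation sums: Σx·x = 179, Σx = 31, Σ1 = 7.
Right-hand side: Σx·z = 222, Σz = 35.
Eliminating c: 7·(row 1) − 31·(row 2) gives 292·m = 7·222 − 31·35 = 469, so m = 469/292.
Then c = (35 − 31·(469/292))/7 = -617/292.
Residuals: 37/73, -321/292, 189/146, -91/292, -153/292, -165/146, 369/292; SSR = 1865/292.

SSR = 6.387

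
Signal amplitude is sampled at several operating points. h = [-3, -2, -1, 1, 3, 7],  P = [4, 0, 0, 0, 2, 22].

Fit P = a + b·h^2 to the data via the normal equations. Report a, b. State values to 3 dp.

Entries of MᵀM: Σ1 = 6, Σh^2 = 73, Σh^2·h^2 = 2581.
Right-hand side: ΣP = 28, Σh^2·P = 1132.
Normal equations: [[6, 73]; [73, 2581]]·[a, b]ᵀ = [28, 1132]ᵀ.
Eliminating b: 2581·(row 1) − 73·(row 2) gives 10157·a = 2581·28 − 73·1132 = -10368, so a = -10368/10157.
Then b = (1132 − 73·(-10368/10157))/2581 = 4748/10157.

a = -1.021, b = 0.467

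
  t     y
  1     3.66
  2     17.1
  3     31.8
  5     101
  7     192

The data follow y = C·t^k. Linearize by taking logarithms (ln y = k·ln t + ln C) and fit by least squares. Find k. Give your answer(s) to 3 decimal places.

Taking logs, ln y = k·ln t + ln C, so regress ln y on ln t.
AᵀA = [[8.0643, 5.3471]; [5.3471, 5]], rhs = [23.4269, 17.4686]ᵀ  (here Σln t = 5.3471, Σ(ln t)² = 8.0643, Σln y = 17.4686, Σln t·ln y = 23.4269).
Δ = 8.0643·5 − (5.3471)² = 11.7297; k = (23.4269·5 − 5.3471·17.4686)/11.7297 = 2.02287, ln C = (8.0643·17.4686 − 5.3471·23.4269)/11.7297 = 1.33042.

k = 2.023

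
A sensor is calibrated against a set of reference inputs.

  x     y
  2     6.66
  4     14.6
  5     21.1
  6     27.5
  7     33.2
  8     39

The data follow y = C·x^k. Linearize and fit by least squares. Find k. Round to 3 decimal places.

k = 1.296

With ln yᵢ as the transformed response and ln xᵢ as the regressor:
Σln x = 9.5060, Σ(ln x)² = 16.3136, Σln y = 18.1067, Σln x·ln y = 30.3106.
Equations: 16.3136·k + 9.5060·ln C = 30.3106;  9.5060·k + 6·ln C = 18.1067.
Solving (det = 7.5177): k = 1.29580, ln C = 0.96480.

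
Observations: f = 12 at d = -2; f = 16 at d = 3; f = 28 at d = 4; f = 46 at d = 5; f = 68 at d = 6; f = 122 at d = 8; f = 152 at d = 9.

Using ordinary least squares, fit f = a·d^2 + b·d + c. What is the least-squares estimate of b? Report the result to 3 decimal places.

b = -1.102

Setting ∂/∂a … = 0 gives: 12931·a + 1665·b + 235·c = 24358;  1665·a + 235·b + 33·c = 3118;  235·a + 33·b + 7·c = 444.
Solving the 3×3 system (Gaussian elimination) gives a = 587/294, b = -54/49, c = 67/42.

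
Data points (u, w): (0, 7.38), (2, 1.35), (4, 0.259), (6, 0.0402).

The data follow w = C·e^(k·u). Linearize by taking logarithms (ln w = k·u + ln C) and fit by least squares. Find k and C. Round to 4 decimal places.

With ln wᵢ as the transformed response and uᵢ as the regressor:
AᵀA = [[56.0000, 12.0000]; [12.0000, 4]], rhs = [-24.0868, -2.2659]ᵀ  (here Σu = 12.0000, Σ(u)² = 56.0000, Σln w = -2.2659, Σu·ln w = -24.0868).
Δ = 56.0000·4 − (12.0000)² = 80.0000; k = (-24.0868·4 − 12.0000·-2.2659)/80.0000 = -0.86445, ln C = (56.0000·-2.2659 − 12.0000·-24.0868)/80.0000 = 2.02687, so C = exp(2.02687) = 7.59028.

k = -0.8645, C = 7.5903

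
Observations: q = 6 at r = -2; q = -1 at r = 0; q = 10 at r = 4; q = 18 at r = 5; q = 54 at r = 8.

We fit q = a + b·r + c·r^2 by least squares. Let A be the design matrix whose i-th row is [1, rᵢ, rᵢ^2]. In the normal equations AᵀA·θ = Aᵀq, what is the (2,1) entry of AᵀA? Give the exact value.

Row 2 ↔ basis r, column 1 ↔ basis 1, so (AᵀA)_{2,1} = Σᵢ r = (-2)·(1) + (0)·(1) + (4)·(1) + (5)·(1) + (8)·(1) = 15.

15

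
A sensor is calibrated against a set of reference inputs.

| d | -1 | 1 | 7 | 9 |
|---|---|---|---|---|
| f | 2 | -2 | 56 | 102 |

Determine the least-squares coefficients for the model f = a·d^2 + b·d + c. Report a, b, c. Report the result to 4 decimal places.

From the data, Σd^2·d^2 = 8964, Σd^2·d = 1072, Σd^2 = 132, Σd·d = 132, Σd = 16, Σ1 = 4.
Right-hand side: Σd^2·f = 11006, Σd·f = 1306, Σf = 158.
Solving the 3×3 system (Gaussian elimination) gives a = 25/16, b = -44/17, c = -465/272.

a = 1.5625, b = -2.5882, c = -1.7096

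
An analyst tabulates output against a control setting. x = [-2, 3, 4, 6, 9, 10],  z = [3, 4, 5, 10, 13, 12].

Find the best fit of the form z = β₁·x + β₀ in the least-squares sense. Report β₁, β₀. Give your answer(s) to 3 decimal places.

From the data, Σx·x = 246, Σx = 30, Σ1 = 6.
Right-hand side: Σx·z = 323, Σz = 47.
So AᵀA·[β₁, β₀]ᵀ = Aᵀz: [[246, 30]; [30, 6]]·[β₁, β₀]ᵀ = [323, 47]ᵀ.
Determinant 246·6 − 30² = 576.
β₁ = (323·6 − 30·47)/576 = 11/12; β₀ = (246·47 − 30·323)/576 = 13/4.

β₁ = 0.917, β₀ = 3.250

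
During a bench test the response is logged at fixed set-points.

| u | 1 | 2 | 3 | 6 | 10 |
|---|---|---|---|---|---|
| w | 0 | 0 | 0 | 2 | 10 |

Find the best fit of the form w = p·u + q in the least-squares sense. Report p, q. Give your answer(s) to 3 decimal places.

p = 1.113, q = -2.496

Sums needed: Σu·u = 150, Σu = 22, Σ1 = 5.
Moment sums: Σu·w = 112, Σw = 12.
Eliminating q: 5·(row 1) − 22·(row 2) gives 266·p = 5·112 − 22·12 = 296, so p = 148/133.
Then q = (12 − 22·(148/133))/5 = -332/133.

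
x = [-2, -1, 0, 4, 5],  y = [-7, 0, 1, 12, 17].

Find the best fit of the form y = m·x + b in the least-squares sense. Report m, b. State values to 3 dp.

m = 3.077, b = 0.907

MᵀM·[m, b]ᵀ = Mᵀy reads: 46·m + 6·b = 147;  6·m + 5·b = 23.
(Σx·x = 46, Σx = 6, Σ1 = 5, Σx·y = 147, Σy = 23.)
Δ = 46·5 − 6² = 194.
m = (147·5 − 6·23)/194 = 597/194; b = (46·23 − 6·147)/194 = 88/97.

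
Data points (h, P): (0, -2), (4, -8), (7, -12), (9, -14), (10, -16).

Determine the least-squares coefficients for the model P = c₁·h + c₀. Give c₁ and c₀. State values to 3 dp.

Sums needed: Σh·h = 246, Σh = 30, Σ1 = 5.
Right-hand side: Σh·P = -402, ΣP = -52.
MᵀM·[c₁, c₀]ᵀ = MᵀP becomes [[246, 30]; [30, 5]]·[c₁, c₀]ᵀ = [-402, -52]ᵀ.
Δ = 246·5 − 30² = 330.
c₁ = ((-402)·5 − 30·(-52))/330 = -15/11; c₀ = (246·(-52) − 30·(-402))/330 = -122/55.

c₁ = -1.364, c₀ = -2.218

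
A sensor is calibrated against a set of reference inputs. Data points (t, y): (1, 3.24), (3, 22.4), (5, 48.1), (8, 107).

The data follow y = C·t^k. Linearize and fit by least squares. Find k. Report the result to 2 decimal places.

Let Y = ln y. Fitting Y = k·ln t + ln C by least squares:
Sums: Σln t = 4.7875, Σ(ln t)² = 8.1213, Σln y = 12.8307, Σln t·ln y = 19.3663.
Normal system: [[8.1213, 4.7875]; [4.7875, 4]]·[k, ln C]ᵀ = [19.3663, 12.8307]ᵀ.
Solving (det = 9.5652): k = 1.67673, ln C = 1.20085.

k = 1.68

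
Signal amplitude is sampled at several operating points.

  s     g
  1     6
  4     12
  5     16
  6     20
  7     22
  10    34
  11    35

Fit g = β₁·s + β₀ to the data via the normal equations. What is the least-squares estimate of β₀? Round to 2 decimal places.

Setting ∂/∂β₁ … = 0 gives: 348·β₁ + 44·β₀ = 1133;  44·β₁ + 7·β₀ = 145.
(Σs·s = 348, Σs = 44, Σ1 = 7, Σs·g = 1133, Σg = 145.)
Eliminating β₀: 7·(row 1) − 44·(row 2) gives 500·β₁ = 7·1133 − 44·145 = 1551, so β₁ = 1551/500.
Then β₀ = (145 − 44·(1551/500))/7 = 152/125.

β₀ = 1.22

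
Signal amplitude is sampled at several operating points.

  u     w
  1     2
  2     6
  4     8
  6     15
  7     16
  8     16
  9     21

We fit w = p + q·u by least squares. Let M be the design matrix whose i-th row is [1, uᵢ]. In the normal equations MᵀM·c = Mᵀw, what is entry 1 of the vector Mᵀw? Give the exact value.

84

Entry 1 ↔ basis 1, so (Mᵀw)_{1} = Σᵢ wᵢ = (1)·(2) + (1)·(6) + (1)·(8) + (1)·(15) + (1)·(16) + (1)·(16) + (1)·(21) = 84.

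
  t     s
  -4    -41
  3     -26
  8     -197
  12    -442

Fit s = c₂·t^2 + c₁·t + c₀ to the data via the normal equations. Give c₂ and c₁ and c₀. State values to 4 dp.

c₂ = -3.0207, c₁ = -0.9038, c₀ = 3.7508

From the data, Σt^2·t^2 = 25169, Σt^2·t = 2203, Σt^2 = 233, Σt·t = 233, Σt = 19, Σ1 = 4.
Moment sums: Σt^2·s = -77146, Σt·s = -6794, Σs = -706.
Inverting the 3×3 Gram matrix, [c₂, c₁, c₀]ᵀ = [-152269/50408, -45561/50408, 23634/6301]ᵀ.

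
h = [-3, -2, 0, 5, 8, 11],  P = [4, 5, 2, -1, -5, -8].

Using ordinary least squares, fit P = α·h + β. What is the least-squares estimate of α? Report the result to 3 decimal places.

α = -0.894

Compute the Gram sums: Σh·h = 223, Σh = 19, Σ1 = 6.
Right-hand side: Σh·P = -155, ΣP = -3.
Determinant 223·6 − 19² = 977.
α = ((-155)·6 − 19·(-3))/977 = -873/977; β = (223·(-3) − 19·(-155))/977 = 2276/977.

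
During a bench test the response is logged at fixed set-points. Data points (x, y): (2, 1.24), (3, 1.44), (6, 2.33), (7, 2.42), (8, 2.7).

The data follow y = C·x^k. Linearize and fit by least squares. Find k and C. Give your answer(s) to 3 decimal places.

k = 0.577, C = 0.805

Linearized form: ln y = k·ln x + ln C. From the 5 transformed points,
Σln x = 7.6089, Σ(ln x)² = 13.0084, Σln y = 3.3026, Σln x·ln y = 5.8504.
Equations: 13.0084·k + 7.6089·ln C = 5.8504;  7.6089·k + 5·ln C = 3.3026.
Solving (det = 7.1473): k = 0.57683, ln C = -0.21728, so C = exp(-0.21728) = 0.80470.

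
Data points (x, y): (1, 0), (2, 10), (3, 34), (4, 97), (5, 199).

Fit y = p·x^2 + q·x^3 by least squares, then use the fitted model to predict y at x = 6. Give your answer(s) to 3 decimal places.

Entries of AᵀA: Σx^2·x^2 = 979, Σx^2·x^3 = 4425, Σx^3·x^3 = 20515.
Moment sums: Σx^2·y = 6873, Σx^3·y = 32081.
So AᵀA·[p, q]ᵀ = Aᵀy: [[979, 4425]; [4425, 20515]]·[p, q]ᵀ = [6873, 32081]ᵀ.
Determinant 979·20515 − 4425² = 503560.
p = (6873·20515 − 4425·32081)/503560 = -95883/50356; q = (979·32081 − 4425·6873)/503560 = 497137/251780.
At x = 6: ŷ = (-95883/50356)·(36) + (497137/251780)·(216) = 22530663/62945.

ŷ = 357.942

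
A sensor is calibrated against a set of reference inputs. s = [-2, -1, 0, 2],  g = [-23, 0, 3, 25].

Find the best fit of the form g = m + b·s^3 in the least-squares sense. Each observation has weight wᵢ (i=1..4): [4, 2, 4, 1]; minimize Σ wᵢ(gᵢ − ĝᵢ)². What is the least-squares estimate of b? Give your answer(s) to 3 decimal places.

Setting ∂/∂m … = 0 gives: 11·m + (-26)·b = -55;  (-26)·m + 322·b = 936.
(Σwᵢ·1 = 11, Σwᵢ·s^3 = -26, Σwᵢ·s^3·s^3 = 322, Σwᵢ·g = -55, Σwᵢ·s^3·g = 936.)
Determinant 11·322 − (-26)² = 2866.
m = ((-55)·322 − (-26)·936)/2866 = 3313/1433; b = (11·936 − (-26)·(-55))/2866 = 4433/1433.

b = 3.094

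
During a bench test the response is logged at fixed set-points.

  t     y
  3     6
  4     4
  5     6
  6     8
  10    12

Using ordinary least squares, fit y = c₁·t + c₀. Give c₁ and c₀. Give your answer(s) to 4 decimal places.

c₁ = 1.0411, c₀ = 1.3699

With design matrix X, XᵀX = [[186, 28]; [28, 5]] and Xᵀy = [232, 36]ᵀ.
Determinant 186·5 − 28² = 146.
c₁ = (232·5 − 28·36)/146 = 76/73; c₀ = (186·36 − 28·232)/146 = 100/73.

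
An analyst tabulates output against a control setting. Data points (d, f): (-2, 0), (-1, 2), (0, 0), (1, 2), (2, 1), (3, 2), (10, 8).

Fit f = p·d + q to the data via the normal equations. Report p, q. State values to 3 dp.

p = 0.634, q = 0.965

Sums needed: Σd·d = 119, Σd = 13, Σ1 = 7.
Right-hand side: Σd·f = 88, Σf = 15.
So XᵀX·[p, q]ᵀ = Xᵀf: [[119, 13]; [13, 7]]·[p, q]ᵀ = [88, 15]ᵀ.
det = 119·7 − 13² = 664.
p = (88·7 − 13·15)/664 = 421/664; q = (119·15 − 13·88)/664 = 641/664.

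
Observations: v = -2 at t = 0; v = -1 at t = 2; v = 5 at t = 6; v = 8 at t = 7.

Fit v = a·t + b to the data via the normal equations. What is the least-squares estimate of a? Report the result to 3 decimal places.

a = 1.420

Normal-equation sums: Σt·t = 89, Σt = 15, Σ1 = 4.
And Σt·v = 84, Σv = 10.
Determinant 89·4 − 15² = 131.
a = (84·4 − 15·10)/131 = 186/131; b = (89·10 − 15·84)/131 = -370/131.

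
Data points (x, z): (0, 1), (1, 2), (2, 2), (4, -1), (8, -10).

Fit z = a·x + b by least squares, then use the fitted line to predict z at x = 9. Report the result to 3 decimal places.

ẑ = -10.200

With design matrix M, MᵀM = [[85, 15]; [15, 5]] and Mᵀz = [-78, -6]ᵀ.
Δ = 85·5 − 15² = 200.
a = ((-78)·5 − 15·(-6))/200 = -3/2; b = (85·(-6) − 15·(-78))/200 = 33/10.
At x = 9: ẑ = (-3/2)·(9) + (33/10)·(1) = -51/5.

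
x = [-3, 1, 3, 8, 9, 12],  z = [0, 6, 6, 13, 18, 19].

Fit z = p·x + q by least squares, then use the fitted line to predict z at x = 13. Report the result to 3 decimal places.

ẑ = 20.865

The normal system AᵀA·[p, q]ᵀ = Aᵀz is [[308, 30]; [30, 6]]·[p, q]ᵀ = [518, 62]ᵀ.
det = 308·6 − 30² = 948.
p = (518·6 − 30·62)/948 = 104/79; q = (308·62 − 30·518)/948 = 889/237.
At x = 13: ẑ = (104/79)·(13) + (889/237)·(1) = 4945/237.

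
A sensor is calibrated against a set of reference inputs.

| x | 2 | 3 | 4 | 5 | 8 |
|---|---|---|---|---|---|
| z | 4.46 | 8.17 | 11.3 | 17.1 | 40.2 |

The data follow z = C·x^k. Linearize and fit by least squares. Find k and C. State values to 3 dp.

k = 1.570, C = 1.426

Let Y = ln z. Fitting Y = k·ln x + ln C by least squares:
Σln x = 6.8669, Σ(ln x)² = 10.5236, Σln z = 12.5534, Σln x·ln z = 18.9560.
Equations: 10.5236·k + 6.8669·ln C = 18.9560;  6.8669·k + 5·ln C = 12.5534.
Slope k = (n·Σln x·ln z − Σln x·Σln z)/(n·Σ(ln x)² − (Σln x)²) = (5·18.9560 − 6.8669·12.5534)/5.4631 = 1.56991; ln C = (Σln z − k·Σln x)/n = 0.35458, so C = exp(0.35458) = 1.42558.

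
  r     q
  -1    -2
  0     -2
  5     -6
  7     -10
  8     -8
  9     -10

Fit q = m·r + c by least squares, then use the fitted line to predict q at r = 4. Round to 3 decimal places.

Entries of MᵀM: Σr·r = 220, Σr = 28, Σ1 = 6.
For Mᵀq: Σr·q = -252, Σq = -38.
Determinant 220·6 − 28² = 536.
m = ((-252)·6 − 28·(-38))/536 = -56/67; c = (220·(-38) − 28·(-252))/536 = -163/67.
At r = 4: q̂ = (-56/67)·(4) + (-163/67)·(1) = -387/67.

q̂ = -5.776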